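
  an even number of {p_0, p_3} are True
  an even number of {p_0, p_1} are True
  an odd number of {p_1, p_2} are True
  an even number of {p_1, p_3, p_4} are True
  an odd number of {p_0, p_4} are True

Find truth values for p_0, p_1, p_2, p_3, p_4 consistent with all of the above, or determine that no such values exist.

p_0=T, p_1=T, p_2=F, p_3=T, p_4=F

{p_0, p_3}: 2 true → even ✓
{p_0, p_1}: 2 true → even ✓
{p_1, p_2}: 1 true → odd ✓
{p_1, p_3, p_4}: 2 true → even ✓
{p_0, p_4}: 1 true → odd ✓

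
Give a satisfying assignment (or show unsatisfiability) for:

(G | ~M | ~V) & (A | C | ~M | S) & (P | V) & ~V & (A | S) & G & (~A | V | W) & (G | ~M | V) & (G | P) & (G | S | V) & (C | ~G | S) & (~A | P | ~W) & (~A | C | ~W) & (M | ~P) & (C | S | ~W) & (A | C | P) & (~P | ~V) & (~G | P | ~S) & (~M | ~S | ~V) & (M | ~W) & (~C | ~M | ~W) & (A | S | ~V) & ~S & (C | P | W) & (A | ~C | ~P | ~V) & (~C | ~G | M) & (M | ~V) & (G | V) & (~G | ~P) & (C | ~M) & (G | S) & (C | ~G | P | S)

The formula is unsatisfiable.

Case G = True:
  (~V) forces V = False.
  (P | V) forces P = True.
  Clause (~G | ~P) is falsified — contradiction.
Case G = False:
  Clause (G) is falsified — contradiction.
Both cases fail, so the formula is unsatisfiable.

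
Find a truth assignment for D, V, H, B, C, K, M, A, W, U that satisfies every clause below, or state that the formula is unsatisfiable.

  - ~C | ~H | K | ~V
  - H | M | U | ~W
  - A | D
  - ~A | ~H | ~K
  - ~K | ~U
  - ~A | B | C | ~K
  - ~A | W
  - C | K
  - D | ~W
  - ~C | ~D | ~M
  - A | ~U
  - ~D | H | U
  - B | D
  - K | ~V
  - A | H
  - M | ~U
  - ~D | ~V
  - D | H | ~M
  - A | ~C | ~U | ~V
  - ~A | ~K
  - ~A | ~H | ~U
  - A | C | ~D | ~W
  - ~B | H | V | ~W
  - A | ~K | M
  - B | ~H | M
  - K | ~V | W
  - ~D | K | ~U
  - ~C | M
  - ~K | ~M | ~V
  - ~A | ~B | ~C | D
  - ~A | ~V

D: True, V: False, H: True, B: False, C: False, K: True, M: True, A: False, W: False, U: False

Try D = False:
  (A | D) forces A = True.
  (~A | W) forces W = True.
  clause (D | ~W) is falsified — backtrack.
So D = True.
  then (~D | ~V) forces V = False.
Try H = False:
  (~D | H | U) forces U = True.
  (~K | ~U) forces K = False.
  clause (~D | K | ~U) is falsified — backtrack.
So H = True.
Set B = False.
  then (B | ~H | M) forces M = True.
  then (~C | ~D | ~M) forces C = False.
  then (C | K) forces K = True.
  then (~A | ~K) forces A = False.
  then (A | C | ~D | ~W) forces W = False.
  then (~K | ~U) forces U = False.
All clauses satisfied.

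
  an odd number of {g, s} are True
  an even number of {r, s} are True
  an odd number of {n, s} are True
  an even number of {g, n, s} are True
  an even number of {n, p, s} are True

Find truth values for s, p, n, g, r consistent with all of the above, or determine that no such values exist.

s = False, p = True, n = True, g = True, r = False

{g, s}: 1 true → odd ✓
{r, s}: 0 true → even ✓
{n, s}: 1 true → odd ✓
{g, n, s}: 2 true → even ✓
{n, p, s}: 2 true → even ✓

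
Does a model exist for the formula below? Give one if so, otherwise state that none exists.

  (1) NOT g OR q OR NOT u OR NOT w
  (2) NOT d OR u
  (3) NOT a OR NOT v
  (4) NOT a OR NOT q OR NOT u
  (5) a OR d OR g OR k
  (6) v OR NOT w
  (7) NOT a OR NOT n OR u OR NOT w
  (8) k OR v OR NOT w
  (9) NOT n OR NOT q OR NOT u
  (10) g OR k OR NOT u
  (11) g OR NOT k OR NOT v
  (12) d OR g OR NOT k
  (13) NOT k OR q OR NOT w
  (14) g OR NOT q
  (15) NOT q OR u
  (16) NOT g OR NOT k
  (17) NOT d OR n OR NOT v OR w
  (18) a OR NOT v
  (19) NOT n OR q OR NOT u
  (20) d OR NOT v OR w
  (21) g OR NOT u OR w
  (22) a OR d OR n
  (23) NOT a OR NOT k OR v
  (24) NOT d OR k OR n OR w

v = False; a = False; g = True; n = True; k = False; u = False; d = False; w = False; q = False

Set v = False.
  then (v OR NOT w) forces w = False.
Set a = False.
Try g = False:
  (g OR NOT q) forces q = False.
  (g OR NOT u OR w) forces u = False.
  (NOT d OR u) forces d = False.
  (a OR d OR g OR k) forces k = True.
  clause (d OR g OR NOT k) is falsified — backtrack.
So g = True.
  then (NOT g OR NOT k) forces k = False.
Set n = True.
Try u = True:
  (NOT n OR NOT q OR NOT u) forces q = False.
  clause (NOT n OR q OR NOT u) is falsified — backtrack.
So u = False.
  then (NOT d OR u) forces d = False.
  then (NOT q OR u) forces q = False.
All clauses satisfied.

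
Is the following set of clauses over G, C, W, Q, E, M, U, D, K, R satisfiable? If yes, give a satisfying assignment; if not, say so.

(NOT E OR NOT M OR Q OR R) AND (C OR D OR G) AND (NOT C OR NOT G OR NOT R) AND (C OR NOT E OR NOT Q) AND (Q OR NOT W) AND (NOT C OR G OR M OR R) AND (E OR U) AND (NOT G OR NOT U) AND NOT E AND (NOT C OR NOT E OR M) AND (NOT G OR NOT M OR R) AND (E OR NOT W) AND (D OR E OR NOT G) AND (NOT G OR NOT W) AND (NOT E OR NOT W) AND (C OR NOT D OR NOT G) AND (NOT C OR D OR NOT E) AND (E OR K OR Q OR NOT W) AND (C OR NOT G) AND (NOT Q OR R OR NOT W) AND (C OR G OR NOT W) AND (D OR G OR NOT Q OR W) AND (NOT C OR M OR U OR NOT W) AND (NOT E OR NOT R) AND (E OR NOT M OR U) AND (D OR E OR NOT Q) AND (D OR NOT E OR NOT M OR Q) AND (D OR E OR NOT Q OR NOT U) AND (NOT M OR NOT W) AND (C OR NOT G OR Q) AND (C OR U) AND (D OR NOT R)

Unit clause (NOT E) forces E = False.
In (E OR NOT W) only NOT W is left, so W = False.
In (E OR U) only U is left, so U = True.
In (NOT G OR NOT U) only NOT G is left, so G = False.
Set C = False.
  then (C OR D OR G) forces D = True.
Set Q = False.
Set M = False.
Set K = False.
Set R = True.
All clauses satisfied.

G: False; C: False; W: False; Q: False; E: False; M: False; U: True; D: True; K: False; R: True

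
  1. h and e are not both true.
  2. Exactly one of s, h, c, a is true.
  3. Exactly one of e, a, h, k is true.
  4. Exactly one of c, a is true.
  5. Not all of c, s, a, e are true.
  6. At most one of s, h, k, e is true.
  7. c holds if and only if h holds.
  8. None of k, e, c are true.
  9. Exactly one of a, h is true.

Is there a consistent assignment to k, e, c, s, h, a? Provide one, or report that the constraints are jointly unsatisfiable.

k = False; e = False; c = False; s = False; h = False; a = True

  (1) h=F, e=F — not both ✓
  (2) {s, h, c, a}: 1 true — exactly one ✓
  (3) {e, a, h, k}: 1 true — exactly one ✓
  (4) {c, a}: 1 true — exactly one ✓
  (5) {c, s, a, e}: 1/4 true — not all ✓
  (6) {s, h, k, e}: 0 true — at most one ✓
  (7) c=F, h=F — same ✓
  (8) {k, e, c}: 0 true — none ✓
  (9) {a, h}: 1 true — exactly one ✓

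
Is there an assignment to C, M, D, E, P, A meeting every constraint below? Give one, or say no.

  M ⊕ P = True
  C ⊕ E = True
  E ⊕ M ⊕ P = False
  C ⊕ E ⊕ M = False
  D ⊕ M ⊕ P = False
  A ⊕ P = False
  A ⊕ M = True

C = False; M = True; D = True; E = True; P = False; A = False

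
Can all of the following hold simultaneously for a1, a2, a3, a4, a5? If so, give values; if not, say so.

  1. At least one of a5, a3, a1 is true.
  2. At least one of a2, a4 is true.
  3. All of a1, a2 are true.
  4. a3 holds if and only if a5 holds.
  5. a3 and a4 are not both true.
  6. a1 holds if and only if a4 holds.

a1=T, a2=T, a3=F, a4=T, a5=F

  (1) {a5, a3, a1}: 1 true — at least one ✓
  (2) {a2, a4}: 2 true — at least one ✓
  (3) {a1, a2}: all 2 true ✓
  (4) a3=F, a5=F — same ✓
  (5) a3=F, a4=T — not both ✓
  (6) a1=T, a4=T — same ✓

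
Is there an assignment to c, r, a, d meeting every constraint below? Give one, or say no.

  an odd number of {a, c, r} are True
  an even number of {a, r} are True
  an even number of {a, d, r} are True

c = True, r = True, a = True, d = False

{a, c, r}: 3 true → odd ✓
{a, r}: 2 true → even ✓
{a, d, r}: 2 true → even ✓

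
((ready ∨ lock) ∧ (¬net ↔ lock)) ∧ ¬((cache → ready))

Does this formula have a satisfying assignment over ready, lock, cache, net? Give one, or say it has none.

ready = False; lock = True; cache = True; net = False

  (ready ∨ lock) ∧ (¬net ↔ lock) = True
    ready ∨ lock = True
    ¬net ↔ lock = True
      ¬net = True
  ¬((cache → ready)) = True
    cache → ready = False
Both conjuncts True, so the formula holds.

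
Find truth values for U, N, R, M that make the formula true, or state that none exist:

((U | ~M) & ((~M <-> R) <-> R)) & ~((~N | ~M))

Case M = True: the formula simplifies to (U & (~R <-> R)) & ~(~N).
  R = True: the conjunct ~R <-> R becomes ~True <-> True = False.
  R = False: the conjunct ~R <-> R becomes ~False <-> False = False.
Case M = False: the conjunct ~((~N | ~M)) becomes ~((~N | True)) = False.
Both cases fail — unsatisfiable.

The formula is unsatisfiable.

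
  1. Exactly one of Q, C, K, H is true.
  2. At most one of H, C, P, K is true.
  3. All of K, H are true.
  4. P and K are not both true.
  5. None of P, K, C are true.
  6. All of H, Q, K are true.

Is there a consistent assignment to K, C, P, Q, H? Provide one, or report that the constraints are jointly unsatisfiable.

No satisfying assignment exists.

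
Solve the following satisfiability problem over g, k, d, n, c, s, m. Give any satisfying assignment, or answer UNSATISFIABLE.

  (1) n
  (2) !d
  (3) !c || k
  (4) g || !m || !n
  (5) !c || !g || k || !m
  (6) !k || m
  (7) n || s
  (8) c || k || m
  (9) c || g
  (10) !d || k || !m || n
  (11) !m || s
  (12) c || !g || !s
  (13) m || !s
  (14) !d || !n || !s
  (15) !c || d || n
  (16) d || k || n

g: True, k: True, d: False, n: True, c: True, s: True, m: True

Unit clause (n) forces n = True.
Unit clause (!d) forces d = False.
Try g = False:
  (g || !m || !n) forces m = False.
  (!k || m) forces k = False.
  (!c || k) forces c = False.
  clause (c || k || m) is falsified — backtrack.
So g = True.
Set k = True.
  then (!k || m) forces m = True.
  then (!m || s) forces s = True.
  then (c || !g || !s) forces c = True.
All clauses satisfied.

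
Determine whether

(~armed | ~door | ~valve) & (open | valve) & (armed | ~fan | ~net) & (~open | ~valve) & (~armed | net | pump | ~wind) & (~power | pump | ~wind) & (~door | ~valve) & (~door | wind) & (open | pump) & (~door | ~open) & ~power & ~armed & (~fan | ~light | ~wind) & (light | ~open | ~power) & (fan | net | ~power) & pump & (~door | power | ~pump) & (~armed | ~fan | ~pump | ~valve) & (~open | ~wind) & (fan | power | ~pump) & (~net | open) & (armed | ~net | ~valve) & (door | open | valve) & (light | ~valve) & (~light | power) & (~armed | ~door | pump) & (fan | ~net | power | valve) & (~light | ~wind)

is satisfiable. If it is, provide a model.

Unit clause (~power) forces power = False.
Unit clause (~armed) forces armed = False.
Unit clause (pump) forces pump = True.
In (~door | power | ~pump) only ~door is left, so door = False.
In (fan | power | ~pump) only fan is left, so fan = True.
In (~light | power) only ~light is left, so light = False.
In (armed | ~fan | ~net) only ~net is left, so net = False.
In (light | ~valve) only ~valve is left, so valve = False.
In (open | valve) only open is left, so open = True.
In (~open | ~wind) only ~wind is left, so wind = False.
All clauses satisfied.

open = True, net = False, valve = False, armed = False, wind = False, light = False, power = False, door = False, pump = True, fan = True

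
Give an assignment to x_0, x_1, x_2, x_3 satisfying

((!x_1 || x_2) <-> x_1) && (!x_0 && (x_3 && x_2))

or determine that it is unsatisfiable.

x_0 = False, x_1 = True, x_2 = True, x_3 = True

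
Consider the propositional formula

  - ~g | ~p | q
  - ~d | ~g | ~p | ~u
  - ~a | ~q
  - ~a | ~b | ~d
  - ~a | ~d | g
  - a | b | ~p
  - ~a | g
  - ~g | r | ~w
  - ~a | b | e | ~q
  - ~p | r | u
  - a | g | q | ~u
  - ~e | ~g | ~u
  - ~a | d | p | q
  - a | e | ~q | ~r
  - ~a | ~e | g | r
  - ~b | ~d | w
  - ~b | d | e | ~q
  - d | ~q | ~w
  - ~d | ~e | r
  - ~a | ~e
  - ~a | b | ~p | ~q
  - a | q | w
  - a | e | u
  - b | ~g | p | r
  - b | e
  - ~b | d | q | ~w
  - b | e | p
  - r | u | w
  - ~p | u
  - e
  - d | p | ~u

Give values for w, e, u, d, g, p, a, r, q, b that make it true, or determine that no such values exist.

w = True, e = True, u = True, d = True, g = False, p = False, a = False, r = True, q = True, b = False

Unit clause (e) forces e = True.
In (~a | ~e) only ~a is left, so a = False.
Set w = True.
Set u = True.
  then (~e | ~g | ~u) forces g = False.
  then (a | g | q | ~u) forces q = True.
  then (d | ~q | ~w) forces d = True.
  then (~d | ~e | r) forces r = True.
Set p = False.
Set b = False.
All clauses satisfied.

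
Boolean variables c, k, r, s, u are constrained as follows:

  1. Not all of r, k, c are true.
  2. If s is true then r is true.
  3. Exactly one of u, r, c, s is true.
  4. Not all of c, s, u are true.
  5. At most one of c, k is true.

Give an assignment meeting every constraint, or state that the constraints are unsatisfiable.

c: False, k: False, r: True, s: False, u: False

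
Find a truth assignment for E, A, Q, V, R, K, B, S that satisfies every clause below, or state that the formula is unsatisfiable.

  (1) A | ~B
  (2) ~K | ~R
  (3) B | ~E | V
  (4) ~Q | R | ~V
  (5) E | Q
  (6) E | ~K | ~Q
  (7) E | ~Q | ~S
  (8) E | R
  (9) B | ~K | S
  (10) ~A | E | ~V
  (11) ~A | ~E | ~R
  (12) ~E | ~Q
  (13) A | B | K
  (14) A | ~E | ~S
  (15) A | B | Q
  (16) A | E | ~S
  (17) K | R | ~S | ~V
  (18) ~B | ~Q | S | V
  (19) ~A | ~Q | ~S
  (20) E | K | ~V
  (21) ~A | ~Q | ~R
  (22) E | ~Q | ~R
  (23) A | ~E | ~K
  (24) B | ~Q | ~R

Try E = False:
  (E | Q) forces Q = True.
  (E | ~K | ~Q) forces K = False.
  (E | ~Q | ~S) forces S = False.
  (E | R) forces R = True.
  clause (E | ~Q | ~R) is falsified — backtrack.
So E = True.
  then (~E | ~Q) forces Q = False.
Set A = True.
  then (~A | ~E | ~R) forces R = False.
Set V = True.
Set K = True.
Set B = True.
Set S = True.
All clauses satisfied.

E=T, A=T, Q=F, V=T, R=F, K=T, B=T, S=T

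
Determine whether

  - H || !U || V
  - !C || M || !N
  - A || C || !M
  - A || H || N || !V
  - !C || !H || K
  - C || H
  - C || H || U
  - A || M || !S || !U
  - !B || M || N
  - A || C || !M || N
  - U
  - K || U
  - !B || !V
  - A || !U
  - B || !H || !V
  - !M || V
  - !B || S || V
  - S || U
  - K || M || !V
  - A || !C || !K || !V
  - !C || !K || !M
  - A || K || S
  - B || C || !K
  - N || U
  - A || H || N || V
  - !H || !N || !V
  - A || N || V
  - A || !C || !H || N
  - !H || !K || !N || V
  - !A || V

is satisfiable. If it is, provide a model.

V: True; H: False; A: True; N: False; K: False; C: True; S: False; B: False; U: True; M: True

Unit clause (U) forces U = True.
In (A || !U) only A is left, so A = True.
In (!A || V) only V is left, so V = True.
In (!B || !V) only !B is left, so B = False.
In (B || !H || !V) only !H is left, so H = False.
In (C || H) only C is left, so C = True.
Set N = False.
Set K = False.
  then (K || M || !V) forces M = True.
Set S = False.
All clauses satisfied.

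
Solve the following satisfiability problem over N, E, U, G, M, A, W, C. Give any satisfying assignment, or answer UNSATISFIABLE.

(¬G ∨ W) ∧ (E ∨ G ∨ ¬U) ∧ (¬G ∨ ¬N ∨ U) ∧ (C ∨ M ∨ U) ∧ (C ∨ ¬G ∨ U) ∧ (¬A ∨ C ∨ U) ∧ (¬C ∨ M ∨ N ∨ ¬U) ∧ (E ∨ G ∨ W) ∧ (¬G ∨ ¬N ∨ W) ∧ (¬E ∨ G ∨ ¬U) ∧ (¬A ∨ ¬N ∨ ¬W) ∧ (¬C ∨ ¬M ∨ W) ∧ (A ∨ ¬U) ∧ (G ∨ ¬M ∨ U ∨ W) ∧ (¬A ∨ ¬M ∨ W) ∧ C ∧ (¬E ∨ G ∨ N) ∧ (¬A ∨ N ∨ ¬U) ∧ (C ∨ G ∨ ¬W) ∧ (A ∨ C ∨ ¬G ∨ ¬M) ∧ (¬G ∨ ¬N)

Unit clause (C) forces C = True.
Set N = False.
Set E = False.
Try U = True:
  (E ∨ G ∨ ¬U) forces G = True.
  (¬G ∨ W) forces W = True.
  (¬C ∨ M ∨ N ∨ ¬U) forces M = True.
  (A ∨ ¬U) forces A = True.
  clause (¬A ∨ N ∨ ¬U) is falsified — backtrack.
So U = False.
Set G = True.
  then (¬G ∨ W) forces W = True.
Set M = True.
Set A = False.
All clauses satisfied.

N = False, E = False, U = False, G = True, M = True, A = False, W = True, C = True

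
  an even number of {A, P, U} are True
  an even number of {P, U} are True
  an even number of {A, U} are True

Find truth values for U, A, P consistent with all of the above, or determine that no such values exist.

U: False, A: False, P: False

{A, P, U}: 0 true → even ✓
{P, U}: 0 true → even ✓
{A, U}: 0 true → even ✓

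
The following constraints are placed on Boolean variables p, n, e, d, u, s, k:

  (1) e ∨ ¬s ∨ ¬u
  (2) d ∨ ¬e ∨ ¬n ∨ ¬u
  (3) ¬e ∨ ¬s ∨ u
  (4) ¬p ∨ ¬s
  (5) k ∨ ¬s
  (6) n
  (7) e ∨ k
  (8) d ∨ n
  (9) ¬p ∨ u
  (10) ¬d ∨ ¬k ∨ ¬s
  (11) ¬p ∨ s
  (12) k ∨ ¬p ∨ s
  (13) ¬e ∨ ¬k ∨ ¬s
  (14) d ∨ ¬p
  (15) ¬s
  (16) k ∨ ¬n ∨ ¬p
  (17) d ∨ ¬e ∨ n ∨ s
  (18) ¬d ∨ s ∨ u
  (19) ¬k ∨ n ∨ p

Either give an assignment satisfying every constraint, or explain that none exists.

p = False; n = True; e = False; d = False; u = False; s = False; k = True

Unit clause (n) forces n = True.
Unit clause (¬s) forces s = False.
In (¬p ∨ s) only ¬p is left, so p = False.
Set e = False.
  then (e ∨ k) forces k = True.
Set d = False.
Set u = False.
All clauses satisfied.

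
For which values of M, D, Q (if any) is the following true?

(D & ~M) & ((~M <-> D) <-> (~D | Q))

M = False, D = True, Q = True

  D & ~M = True
    ~M = True
  (~M <-> D) <-> (~D | Q) = True
    ~M <-> D = True
      ~M = True
    ~D | Q = True
      ~D = False
Both conjuncts True, so the formula holds.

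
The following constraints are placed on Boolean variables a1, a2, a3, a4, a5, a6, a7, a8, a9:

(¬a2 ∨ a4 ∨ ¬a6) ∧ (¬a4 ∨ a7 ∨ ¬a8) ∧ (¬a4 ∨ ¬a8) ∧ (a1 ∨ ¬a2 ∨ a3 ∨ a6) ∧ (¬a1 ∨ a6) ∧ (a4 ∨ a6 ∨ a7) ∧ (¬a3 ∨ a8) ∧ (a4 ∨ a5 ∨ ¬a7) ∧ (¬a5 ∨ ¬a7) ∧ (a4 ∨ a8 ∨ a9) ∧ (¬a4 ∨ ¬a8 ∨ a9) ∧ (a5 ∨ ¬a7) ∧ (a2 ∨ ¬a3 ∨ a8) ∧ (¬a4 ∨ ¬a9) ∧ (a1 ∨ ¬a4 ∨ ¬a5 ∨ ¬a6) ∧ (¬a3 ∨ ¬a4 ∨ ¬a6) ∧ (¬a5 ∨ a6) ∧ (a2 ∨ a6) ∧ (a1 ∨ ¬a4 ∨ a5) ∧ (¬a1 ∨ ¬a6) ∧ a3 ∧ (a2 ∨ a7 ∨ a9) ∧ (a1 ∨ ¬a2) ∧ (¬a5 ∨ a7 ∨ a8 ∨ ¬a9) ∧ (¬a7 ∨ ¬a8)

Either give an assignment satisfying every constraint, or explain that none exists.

a1=F, a2=F, a3=T, a4=F, a5=T, a6=T, a7=F, a8=T, a9=T

Unit clause (a3) forces a3 = True.
In (¬a3 ∨ a8) only a8 is left, so a8 = True.
In (¬a7 ∨ ¬a8) only ¬a7 is left, so a7 = False.
In (¬a4 ∨ a7 ∨ ¬a8) only ¬a4 is left, so a4 = False.
In (a4 ∨ a6 ∨ a7) only a6 is left, so a6 = True.
In (¬a1 ∨ ¬a6) only ¬a1 is left, so a1 = False.
In (a1 ∨ ¬a2) only ¬a2 is left, so a2 = False.
In (a2 ∨ a7 ∨ a9) only a9 is left, so a9 = True.
Set a5 = True.
All clauses satisfied.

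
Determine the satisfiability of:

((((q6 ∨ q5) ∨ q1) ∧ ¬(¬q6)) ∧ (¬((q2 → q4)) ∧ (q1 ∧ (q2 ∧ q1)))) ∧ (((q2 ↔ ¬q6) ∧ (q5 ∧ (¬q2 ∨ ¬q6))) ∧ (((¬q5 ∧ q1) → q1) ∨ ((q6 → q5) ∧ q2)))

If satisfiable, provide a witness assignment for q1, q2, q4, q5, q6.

Case q1 = True: the formula simplifies to (¬(¬q6) ∧ (¬((q2 → q4)) ∧ q2)) ∧ ((q2 ↔ ¬q6) ∧ (q5 ∧ (¬q2 ∨ ¬q6))).
  q2 = True: simplifies to (¬(¬q6) ∧ ¬q4) ∧ (¬q6 ∧ (q5 ∧ ¬q6)).
    q6 = True: the conjunct ¬q6 is False.
    q6 = False: the conjunct ¬(¬q6) becomes ¬(¬False) = False.
  q2 = False: the conjunct ¬((q2 → q4)) becomes ¬((False → q4)) = False.
Case q1 = False: the conjunct q1 is False.
Both cases fail — unsatisfiable.

Unsatisfiable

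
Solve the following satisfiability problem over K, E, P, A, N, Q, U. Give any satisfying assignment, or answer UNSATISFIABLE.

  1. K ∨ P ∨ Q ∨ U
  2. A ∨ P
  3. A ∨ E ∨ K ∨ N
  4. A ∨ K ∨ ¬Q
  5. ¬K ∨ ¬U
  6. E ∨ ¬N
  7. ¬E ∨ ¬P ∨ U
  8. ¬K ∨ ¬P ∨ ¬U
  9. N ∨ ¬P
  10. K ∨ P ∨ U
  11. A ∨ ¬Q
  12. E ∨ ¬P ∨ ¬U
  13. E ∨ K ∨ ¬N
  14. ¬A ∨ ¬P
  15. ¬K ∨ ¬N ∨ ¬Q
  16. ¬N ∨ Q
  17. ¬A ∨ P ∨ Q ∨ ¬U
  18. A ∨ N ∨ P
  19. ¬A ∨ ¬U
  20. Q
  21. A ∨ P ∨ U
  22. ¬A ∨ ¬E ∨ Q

Unit clause (Q) forces Q = True.
In (A ∨ ¬Q) only A is left, so A = True.
In (¬A ∨ ¬P) only ¬P is left, so P = False.
In (¬A ∨ ¬U) only ¬U is left, so U = False.
In (K ∨ P ∨ U) only K is left, so K = True.
In (¬K ∨ ¬N ∨ ¬Q) only ¬N is left, so N = False.
Set E = False.
All clauses satisfied.

K = True, E = False, P = False, A = True, N = False, Q = True, U = False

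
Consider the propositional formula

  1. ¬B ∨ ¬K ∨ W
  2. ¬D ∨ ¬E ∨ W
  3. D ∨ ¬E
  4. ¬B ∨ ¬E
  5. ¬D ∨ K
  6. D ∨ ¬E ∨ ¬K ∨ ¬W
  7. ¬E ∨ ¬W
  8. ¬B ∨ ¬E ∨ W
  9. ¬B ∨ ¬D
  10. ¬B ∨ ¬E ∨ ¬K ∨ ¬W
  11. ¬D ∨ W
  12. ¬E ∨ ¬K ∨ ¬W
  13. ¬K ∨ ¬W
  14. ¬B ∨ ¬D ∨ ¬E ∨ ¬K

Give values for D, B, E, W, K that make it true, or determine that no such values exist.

D = False; B = True; E = False; W = False; K = False

Try D = True:
  (¬D ∨ K) forces K = True.
  (¬B ∨ ¬D) forces B = False.
  (¬D ∨ W) forces W = True.
  clause (¬K ∨ ¬W) is falsified — backtrack.
So D = False.
  then (D ∨ ¬E) forces E = False.
Set B = True.
Set W = False.
  then (¬B ∨ ¬K ∨ W) forces K = False.
All clauses satisfied.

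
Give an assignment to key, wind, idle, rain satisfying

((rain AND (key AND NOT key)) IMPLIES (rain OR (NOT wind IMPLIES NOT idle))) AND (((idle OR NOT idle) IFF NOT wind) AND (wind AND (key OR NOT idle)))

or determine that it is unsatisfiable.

Case wind = True: the formula simplifies to NOT ((idle OR NOT idle)) AND (key OR NOT idle).
  idle = True: the conjunct NOT ((idle OR NOT idle)) becomes NOT ((True OR False)) = False.
  idle = False: the conjunct NOT ((idle OR NOT idle)) becomes NOT ((False OR True)) = False.
Case wind = False: the conjunct wind is False.
Both cases fail — unsatisfiable.

Unsatisfiable — no assignment works.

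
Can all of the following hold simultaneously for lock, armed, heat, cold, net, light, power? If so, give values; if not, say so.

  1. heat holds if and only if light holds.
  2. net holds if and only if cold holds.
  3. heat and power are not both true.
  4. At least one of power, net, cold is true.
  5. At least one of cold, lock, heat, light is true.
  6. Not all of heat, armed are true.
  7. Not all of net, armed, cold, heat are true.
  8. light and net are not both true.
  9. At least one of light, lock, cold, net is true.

lock=F, armed=F, heat=F, cold=T, net=T, light=F, power=T

  (1) heat=F, light=F — same ✓
  (2) net=T, cold=T — same ✓
  (3) heat=F, power=T — not both ✓
  (4) {power, net, cold}: 3 true — at least one ✓
  (5) {cold, lock, heat, light}: 1 true — at least one ✓
  (6) {heat, armed}: 0/2 true — not all ✓
  (7) {net, armed, cold, heat}: 2/4 true — not all ✓
  (8) light=F, net=T — not both ✓
  (9) {light, lock, cold, net}: 2 true — at least one ✓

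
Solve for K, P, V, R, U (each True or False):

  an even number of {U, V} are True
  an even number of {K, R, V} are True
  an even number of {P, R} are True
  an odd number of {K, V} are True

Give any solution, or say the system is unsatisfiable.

K=F; P=T; V=T; R=T; U=T

{U, V}: 2 true → even ✓
{K, R, V}: 2 true → even ✓
{P, R}: 2 true → even ✓
{K, V}: 1 true → odd ✓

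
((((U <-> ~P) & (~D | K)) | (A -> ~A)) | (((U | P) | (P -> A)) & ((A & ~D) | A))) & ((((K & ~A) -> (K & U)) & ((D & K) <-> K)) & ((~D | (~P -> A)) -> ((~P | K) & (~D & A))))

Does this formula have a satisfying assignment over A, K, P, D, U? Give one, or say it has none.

A = False, K = False, P = False, D = True, U = False

  (((U <-> ~P) & (~D | K)) | (A -> ~A)) | (((U | P) | (P -> A)) & ((A & ~D) | A)) = True
    ((U <-> ~P) & (~D | K)) | (A -> ~A) = True
      (U <-> ~P) & (~D | K) = False
        U <-> ~P = False
          ~P = True
        ~D | K = False
          ~D = False
      A -> ~A = True
        ~A = True
    ((U | P) | (P -> A)) & ((A & ~D) | A) = False
      (U | P) | (P -> A) = True
        U | P = False
        P -> A = True
      (A & ~D) | A = False
        A & ~D = False
          ~D = False
  (((K & ~A) -> (K & U)) & ((D & K) <-> K)) & ((~D | (~P -> A)) -> ((~P | K) & (~D & A))) = True
    ((K & ~A) -> (K & U)) & ((D & K) <-> K) = True
      (K & ~A) -> (K & U) = True
        K & ~A = False
          ~A = True
        K & U = False
      (D & K) <-> K = True
        D & K = False
    (~D | (~P -> A)) -> ((~P | K) & (~D & A)) = True
      ~D | (~P -> A) = False
        ~D = False
        ~P -> A = False
          ~P = True
      (~P | K) & (~D & A) = False
        ~P | K = True
          ~P = True
        ~D & A = False
          ~D = False
Both conjuncts True, so the formula holds.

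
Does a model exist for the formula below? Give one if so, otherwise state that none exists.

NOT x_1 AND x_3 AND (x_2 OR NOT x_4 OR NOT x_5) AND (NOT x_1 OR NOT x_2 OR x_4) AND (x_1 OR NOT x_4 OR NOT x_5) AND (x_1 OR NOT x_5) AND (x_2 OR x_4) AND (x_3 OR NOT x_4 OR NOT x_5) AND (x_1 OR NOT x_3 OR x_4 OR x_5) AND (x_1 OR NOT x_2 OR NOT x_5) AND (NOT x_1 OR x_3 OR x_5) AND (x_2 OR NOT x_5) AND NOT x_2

x_1=F, x_2=F, x_3=T, x_4=T, x_5=F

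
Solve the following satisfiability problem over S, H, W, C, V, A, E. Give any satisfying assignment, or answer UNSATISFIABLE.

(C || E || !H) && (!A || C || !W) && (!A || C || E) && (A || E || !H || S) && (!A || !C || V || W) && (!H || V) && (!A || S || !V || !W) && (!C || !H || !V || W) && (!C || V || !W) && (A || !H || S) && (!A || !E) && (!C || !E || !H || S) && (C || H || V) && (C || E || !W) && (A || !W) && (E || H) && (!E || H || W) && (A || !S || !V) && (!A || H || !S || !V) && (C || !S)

S = True; H = True; W = True; C = True; V = True; A = True; E = False

Set S = True.
  then (C || !S) forces C = True.
Try H = False:
  (E || H) forces E = True.
  (!A || !E) forces A = False.
  (A || !W) forces W = False.
  clause (!E || H || W) is falsified — backtrack.
So H = True.
  then (!H || V) forces V = True.
  then (!C || !H || !V || W) forces W = True.
  then (A || !W) forces A = True.
  then (!A || !E) forces E = False.
All clauses satisfied.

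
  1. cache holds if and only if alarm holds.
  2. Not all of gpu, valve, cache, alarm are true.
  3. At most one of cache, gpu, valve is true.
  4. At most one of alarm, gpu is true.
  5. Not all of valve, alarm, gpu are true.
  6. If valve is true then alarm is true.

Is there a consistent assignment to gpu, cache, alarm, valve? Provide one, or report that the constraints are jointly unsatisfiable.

gpu: False, cache: True, alarm: True, valve: False

  (1) cache=T, alarm=T — same ✓
  (2) {gpu, valve, cache, alarm}: 2/4 true — not all ✓
  (3) {cache, gpu, valve}: 1 true — at most one ✓
  (4) {alarm, gpu}: 1 true — at most one ✓
  (5) {valve, alarm, gpu}: 1/3 true — not all ✓
  (6) valve=F ⇒ alarm: vacuous ✓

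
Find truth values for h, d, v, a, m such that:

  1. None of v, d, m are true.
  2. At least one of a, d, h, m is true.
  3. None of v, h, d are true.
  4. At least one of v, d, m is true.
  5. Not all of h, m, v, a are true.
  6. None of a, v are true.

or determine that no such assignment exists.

Case d = True:
  Constraint (1) is violated (d=T) — contradiction.
Case d = False:
  (1) forces v = False.
  (1) forces m = False.
  Constraint (4) is violated (v=F, d=F, m=F) — contradiction.
Both cases fail — unsatisfiable.

Unsatisfiable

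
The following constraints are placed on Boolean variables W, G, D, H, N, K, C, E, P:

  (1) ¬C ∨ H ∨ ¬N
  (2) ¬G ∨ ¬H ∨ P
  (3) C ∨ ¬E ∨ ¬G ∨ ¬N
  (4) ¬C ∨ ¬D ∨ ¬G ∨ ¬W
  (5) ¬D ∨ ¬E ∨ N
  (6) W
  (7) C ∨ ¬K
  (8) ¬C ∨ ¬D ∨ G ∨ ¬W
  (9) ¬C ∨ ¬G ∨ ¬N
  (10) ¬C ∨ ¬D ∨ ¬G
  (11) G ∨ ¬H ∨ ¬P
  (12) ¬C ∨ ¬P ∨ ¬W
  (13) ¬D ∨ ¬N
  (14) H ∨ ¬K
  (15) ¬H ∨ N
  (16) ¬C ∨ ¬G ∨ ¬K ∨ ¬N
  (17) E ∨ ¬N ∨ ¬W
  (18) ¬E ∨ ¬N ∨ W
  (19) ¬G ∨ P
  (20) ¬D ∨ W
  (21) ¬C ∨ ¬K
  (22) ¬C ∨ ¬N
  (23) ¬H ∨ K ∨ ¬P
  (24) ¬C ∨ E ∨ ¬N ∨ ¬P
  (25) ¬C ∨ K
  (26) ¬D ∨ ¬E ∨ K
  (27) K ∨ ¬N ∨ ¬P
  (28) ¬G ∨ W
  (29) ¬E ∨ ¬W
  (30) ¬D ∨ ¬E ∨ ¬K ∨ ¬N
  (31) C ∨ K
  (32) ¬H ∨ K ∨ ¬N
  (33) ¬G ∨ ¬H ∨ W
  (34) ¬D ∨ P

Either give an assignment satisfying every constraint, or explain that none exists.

No satisfying assignment exists.

Case K = True:
  (W) forces W = True.
  (C ∨ ¬K) forces C = True.
  Clause (¬C ∨ ¬K) is falsified — contradiction.
Case K = False:
  (W) forces W = True.
  (¬C ∨ K) forces C = False.
  Clause (C ∨ K) is falsified — contradiction.
Both cases fail, so the formula is unsatisfiable.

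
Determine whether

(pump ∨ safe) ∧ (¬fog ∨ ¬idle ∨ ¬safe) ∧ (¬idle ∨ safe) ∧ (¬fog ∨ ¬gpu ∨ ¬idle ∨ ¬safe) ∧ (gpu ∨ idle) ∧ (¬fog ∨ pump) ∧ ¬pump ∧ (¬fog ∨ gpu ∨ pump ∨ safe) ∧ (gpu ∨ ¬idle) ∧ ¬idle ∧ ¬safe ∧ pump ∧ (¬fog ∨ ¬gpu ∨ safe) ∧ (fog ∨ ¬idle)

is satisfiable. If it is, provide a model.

Case pump = True:
  Clause (¬pump) is falsified — contradiction.
Case pump = False:
  Clause (pump) is falsified — contradiction.
Both cases fail, so the formula is unsatisfiable.

Unsatisfiable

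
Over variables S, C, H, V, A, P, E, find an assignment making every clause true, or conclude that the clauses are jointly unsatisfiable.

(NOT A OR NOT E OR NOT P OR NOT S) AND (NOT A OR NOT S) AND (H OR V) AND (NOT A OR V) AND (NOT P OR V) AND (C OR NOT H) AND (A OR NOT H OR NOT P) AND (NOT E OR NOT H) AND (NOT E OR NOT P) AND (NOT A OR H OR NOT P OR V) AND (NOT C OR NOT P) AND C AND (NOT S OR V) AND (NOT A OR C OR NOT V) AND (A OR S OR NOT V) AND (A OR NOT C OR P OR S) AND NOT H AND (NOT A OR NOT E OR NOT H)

S = False; C = True; H = False; V = True; A = True; P = False; E = False

Unit clause (C) forces C = True.
Unit clause (NOT H) forces H = False.
In (H OR V) only V is left, so V = True.
In (NOT C OR NOT P) only NOT P is left, so P = False.
Set S = False.
  then (A OR S OR NOT V) forces A = True.
Set E = False.
All clauses satisfied.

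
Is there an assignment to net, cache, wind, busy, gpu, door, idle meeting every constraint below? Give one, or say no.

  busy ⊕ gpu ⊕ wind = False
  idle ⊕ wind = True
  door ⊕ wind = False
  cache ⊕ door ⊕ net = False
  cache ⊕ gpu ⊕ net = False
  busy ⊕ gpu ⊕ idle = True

net = True, cache = True, wind = False, busy = False, gpu = False, door = False, idle = True

busy ⊕ gpu ⊕ wind = F ⊕ F ⊕ F = False ✓
idle ⊕ wind = T ⊕ F = True ✓
door ⊕ wind = F ⊕ F = False ✓
cache ⊕ door ⊕ net = T ⊕ F ⊕ T = False ✓
cache ⊕ gpu ⊕ net = T ⊕ F ⊕ T = False ✓
busy ⊕ gpu ⊕ idle = F ⊕ F ⊕ T = True ✓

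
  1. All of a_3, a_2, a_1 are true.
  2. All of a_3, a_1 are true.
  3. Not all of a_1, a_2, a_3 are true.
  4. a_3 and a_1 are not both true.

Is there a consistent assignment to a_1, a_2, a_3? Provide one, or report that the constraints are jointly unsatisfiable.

Unsatisfiable

Case a_1 = True:
  (1) forces a_3 = True.
  Constraint (4) is violated (a_3=T, a_1=T) — contradiction.
Case a_1 = False:
  Constraint (1) is violated (a_1=F) — contradiction.
Both cases fail — unsatisfiable.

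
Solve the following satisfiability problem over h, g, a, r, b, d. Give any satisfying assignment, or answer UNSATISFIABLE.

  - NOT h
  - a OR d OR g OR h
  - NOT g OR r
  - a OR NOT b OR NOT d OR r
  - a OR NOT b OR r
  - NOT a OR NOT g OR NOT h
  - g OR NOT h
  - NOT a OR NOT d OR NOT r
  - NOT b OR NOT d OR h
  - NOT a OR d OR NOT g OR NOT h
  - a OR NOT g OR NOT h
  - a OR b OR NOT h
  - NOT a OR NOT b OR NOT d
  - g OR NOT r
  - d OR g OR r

Unit clause (NOT h) forces h = False.
Set g = False.
  then (g OR NOT r) forces r = False.
  then (d OR g OR r) forces d = True.
  then (NOT b OR NOT d OR h) forces b = False.
Set a = False.
All clauses satisfied.

h = False; g = False; a = False; r = False; b = False; d = True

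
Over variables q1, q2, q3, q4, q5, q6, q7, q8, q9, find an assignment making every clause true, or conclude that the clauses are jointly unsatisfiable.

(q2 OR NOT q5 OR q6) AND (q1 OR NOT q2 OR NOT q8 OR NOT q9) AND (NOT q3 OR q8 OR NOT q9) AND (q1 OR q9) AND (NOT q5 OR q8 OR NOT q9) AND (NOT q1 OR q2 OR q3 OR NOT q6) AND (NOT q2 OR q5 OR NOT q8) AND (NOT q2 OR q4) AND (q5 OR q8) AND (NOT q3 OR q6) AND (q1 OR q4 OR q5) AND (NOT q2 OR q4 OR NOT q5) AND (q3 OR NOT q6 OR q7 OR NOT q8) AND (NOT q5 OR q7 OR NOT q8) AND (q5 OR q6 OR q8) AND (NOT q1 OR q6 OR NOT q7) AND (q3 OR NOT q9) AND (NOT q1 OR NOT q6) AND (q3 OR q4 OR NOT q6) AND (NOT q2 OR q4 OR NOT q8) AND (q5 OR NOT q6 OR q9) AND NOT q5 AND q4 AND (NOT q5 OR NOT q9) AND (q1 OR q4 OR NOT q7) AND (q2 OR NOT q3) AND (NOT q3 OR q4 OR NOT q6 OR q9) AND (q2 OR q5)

Case q5 = True:
  Clause (NOT q5) is falsified — contradiction.
Case q5 = False:
  (q5 OR q8) forces q8 = True.
  (NOT q2 OR q5 OR NOT q8) forces q2 = False.
  Clause (q2 OR q5) is falsified — contradiction.
Both cases fail, so the formula is unsatisfiable.

UNSATISFIABLE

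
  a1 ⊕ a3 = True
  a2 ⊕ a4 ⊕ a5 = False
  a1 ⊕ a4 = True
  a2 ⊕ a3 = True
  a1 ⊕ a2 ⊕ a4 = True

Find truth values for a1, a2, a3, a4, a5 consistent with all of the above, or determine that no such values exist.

a1 = False, a2 = False, a3 = True, a4 = True, a5 = True

a1 ⊕ a3 = F ⊕ T = True ✓
a2 ⊕ a4 ⊕ a5 = F ⊕ T ⊕ T = False ✓
a1 ⊕ a4 = F ⊕ T = True ✓
a2 ⊕ a3 = F ⊕ T = True ✓
a1 ⊕ a2 ⊕ a4 = F ⊕ F ⊕ T = True ✓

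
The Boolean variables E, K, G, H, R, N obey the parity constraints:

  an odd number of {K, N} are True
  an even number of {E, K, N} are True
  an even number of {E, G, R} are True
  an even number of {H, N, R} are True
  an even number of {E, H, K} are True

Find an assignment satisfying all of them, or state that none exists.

E=T; K=F; G=T; H=T; R=F; N=T

{K, N}: 1 true → odd ✓
{E, K, N}: 2 true → even ✓
{E, G, R}: 2 true → even ✓
{H, N, R}: 2 true → even ✓
{E, H, K}: 2 true → even ✓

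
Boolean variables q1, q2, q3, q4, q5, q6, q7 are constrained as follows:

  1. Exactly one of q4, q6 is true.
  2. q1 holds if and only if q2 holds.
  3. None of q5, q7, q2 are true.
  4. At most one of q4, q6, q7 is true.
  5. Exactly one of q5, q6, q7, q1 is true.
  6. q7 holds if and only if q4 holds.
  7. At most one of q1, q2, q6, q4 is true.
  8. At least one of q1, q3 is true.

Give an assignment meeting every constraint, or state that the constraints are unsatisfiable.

q1: False, q2: False, q3: True, q4: False, q5: False, q6: True, q7: False

  (1) {q4, q6}: 1 true — exactly one ✓
  (2) q1=F, q2=F — same ✓
  (3) {q5, q7, q2}: 0 true — none ✓
  (4) {q4, q6, q7}: 1 true — at most one ✓
  (5) {q5, q6, q7, q1}: 1 true — exactly one ✓
  (6) q7=F, q4=F — same ✓
  (7) {q1, q2, q6, q4}: 1 true — at most one ✓
  (8) {q1, q3}: 1 true — at least one ✓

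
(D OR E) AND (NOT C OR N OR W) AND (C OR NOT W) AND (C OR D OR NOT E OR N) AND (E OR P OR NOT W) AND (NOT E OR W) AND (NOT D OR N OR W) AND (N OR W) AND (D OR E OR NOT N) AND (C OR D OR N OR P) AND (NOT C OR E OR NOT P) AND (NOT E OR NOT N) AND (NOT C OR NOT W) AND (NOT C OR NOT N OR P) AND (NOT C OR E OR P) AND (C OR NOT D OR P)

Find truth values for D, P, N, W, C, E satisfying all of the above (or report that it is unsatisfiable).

D: True; P: True; N: True; W: False; C: False; E: False

Try D = False:
  (D OR E) forces E = True.
  (NOT E OR W) forces W = True.
  (C OR NOT W) forces C = True.
  clause (NOT C OR NOT W) is falsified — backtrack.
So D = True.
Try P = False:
  (C OR NOT D OR P) forces C = True.
  (NOT C OR NOT W) forces W = False.
  (NOT C OR N OR W) forces N = True.
  clause (NOT C OR NOT N OR P) is falsified — backtrack.
So P = True.
Set N = True.
  then (NOT E OR NOT N) forces E = False.
  then (NOT C OR E OR NOT P) forces C = False.
  then (C OR NOT W) forces W = False.
All clauses satisfied.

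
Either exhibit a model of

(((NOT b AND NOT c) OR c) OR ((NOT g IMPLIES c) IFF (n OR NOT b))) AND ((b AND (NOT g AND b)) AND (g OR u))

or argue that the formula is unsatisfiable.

b = True; g = False; u = True; n = False; c = False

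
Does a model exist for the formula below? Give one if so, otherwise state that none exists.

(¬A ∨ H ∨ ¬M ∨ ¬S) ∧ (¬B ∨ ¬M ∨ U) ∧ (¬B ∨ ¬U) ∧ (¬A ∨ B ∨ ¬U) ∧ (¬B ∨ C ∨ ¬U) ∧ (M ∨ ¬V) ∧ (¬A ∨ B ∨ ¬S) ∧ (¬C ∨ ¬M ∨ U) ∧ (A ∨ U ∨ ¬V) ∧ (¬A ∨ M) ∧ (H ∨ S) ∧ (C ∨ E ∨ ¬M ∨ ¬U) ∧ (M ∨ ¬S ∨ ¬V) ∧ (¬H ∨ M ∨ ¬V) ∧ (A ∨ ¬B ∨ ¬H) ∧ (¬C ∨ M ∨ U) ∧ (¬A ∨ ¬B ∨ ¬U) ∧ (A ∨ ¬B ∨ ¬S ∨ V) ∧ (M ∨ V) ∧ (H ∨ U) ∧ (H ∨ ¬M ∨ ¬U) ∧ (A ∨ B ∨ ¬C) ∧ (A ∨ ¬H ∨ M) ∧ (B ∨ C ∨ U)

S: False; B: False; C: False; M: True; U: True; A: False; V: True; H: True; E: True

Set S = False.
  then (H ∨ S) forces H = True.
Try B = True:
  (¬B ∨ ¬U) forces U = False.
  (¬B ∨ ¬M ∨ U) forces M = False.
  (M ∨ ¬V) forces V = False.
  clause (M ∨ V) is falsified — backtrack.
So B = False.
Try C = True:
  (A ∨ B ∨ ¬C) forces A = True.
  (¬A ∨ B ∨ ¬U) forces U = False.
  (¬C ∨ ¬M ∨ U) forces M = False.
  clause (¬A ∨ M) is falsified — backtrack.
So C = False.
  then (B ∨ C ∨ U) forces U = True.
  then (¬A ∨ B ∨ ¬U) forces A = False.
  then (A ∨ ¬H ∨ M) forces M = True.
  then (C ∨ E ∨ ¬M ∨ ¬U) forces E = True.
Set V = True.
All clauses satisfied.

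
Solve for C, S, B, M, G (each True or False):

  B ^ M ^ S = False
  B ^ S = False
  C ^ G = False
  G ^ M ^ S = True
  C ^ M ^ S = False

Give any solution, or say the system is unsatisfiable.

Adding constraints 3, 4, 5 mod 2: every variable appears an even number of times on the left, so the left side is 0.
But the right sides sum to 1 (mod 2). 0 ≠ 1 — the system is inconsistent.

The formula is unsatisfiable.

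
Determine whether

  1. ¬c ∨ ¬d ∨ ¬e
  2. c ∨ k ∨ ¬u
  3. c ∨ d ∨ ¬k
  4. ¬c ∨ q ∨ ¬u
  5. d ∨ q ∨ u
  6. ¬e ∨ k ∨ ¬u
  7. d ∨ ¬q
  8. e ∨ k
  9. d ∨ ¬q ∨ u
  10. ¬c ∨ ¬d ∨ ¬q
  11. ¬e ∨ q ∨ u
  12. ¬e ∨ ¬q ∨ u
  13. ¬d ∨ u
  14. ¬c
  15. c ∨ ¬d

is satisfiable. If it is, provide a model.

Case c = True:
  Clause (¬c) is falsified — contradiction.
Case c = False:
  (c ∨ ¬d) forces d = False.
  (c ∨ d ∨ ¬k) forces k = False.
  (c ∨ k ∨ ¬u) forces u = False.
  (d ∨ q ∨ u) forces q = True.
  Clause (d ∨ ¬q) is falsified — contradiction.
Both cases fail, so the formula is unsatisfiable.

UNSATISFIABLE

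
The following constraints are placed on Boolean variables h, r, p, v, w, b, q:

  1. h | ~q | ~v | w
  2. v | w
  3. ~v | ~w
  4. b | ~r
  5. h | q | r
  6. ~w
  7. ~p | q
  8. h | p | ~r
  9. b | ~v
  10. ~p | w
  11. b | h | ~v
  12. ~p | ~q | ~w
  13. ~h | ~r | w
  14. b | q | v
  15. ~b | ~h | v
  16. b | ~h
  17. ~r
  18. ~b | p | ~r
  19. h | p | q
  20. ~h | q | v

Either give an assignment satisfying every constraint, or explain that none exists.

h = True; r = False; p = False; v = True; w = False; b = True; q = True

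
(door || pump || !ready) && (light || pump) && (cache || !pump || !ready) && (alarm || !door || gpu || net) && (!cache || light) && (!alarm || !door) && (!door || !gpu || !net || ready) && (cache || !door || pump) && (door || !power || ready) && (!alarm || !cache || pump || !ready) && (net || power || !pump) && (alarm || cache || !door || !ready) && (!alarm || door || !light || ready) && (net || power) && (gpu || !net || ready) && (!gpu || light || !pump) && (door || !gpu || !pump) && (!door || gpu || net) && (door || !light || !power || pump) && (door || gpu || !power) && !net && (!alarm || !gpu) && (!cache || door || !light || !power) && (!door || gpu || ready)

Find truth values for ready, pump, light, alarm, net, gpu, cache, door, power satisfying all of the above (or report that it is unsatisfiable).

Unit clause (!net) forces net = False.
In (net || power) only power is left, so power = True.
Set ready = False.
  then (door || !power || ready) forces door = True.
  then (!door || gpu || net) forces gpu = True.
  then (!alarm || !gpu) forces alarm = False.
Set pump = True.
  then (!gpu || light || !pump) forces light = True.
Set cache = True.
All clauses satisfied.

ready = False, pump = True, light = True, alarm = False, net = False, gpu = True, cache = True, door = True, power = True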